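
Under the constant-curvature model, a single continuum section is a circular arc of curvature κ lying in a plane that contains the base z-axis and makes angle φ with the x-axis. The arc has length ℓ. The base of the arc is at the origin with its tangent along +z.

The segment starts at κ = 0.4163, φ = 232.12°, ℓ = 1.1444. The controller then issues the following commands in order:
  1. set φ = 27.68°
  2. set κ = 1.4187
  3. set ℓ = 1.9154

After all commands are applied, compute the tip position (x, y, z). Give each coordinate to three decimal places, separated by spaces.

1.193 0.626 0.290

initial: κ=0.4163, φ=232.12°, ℓ=1.1444
cmd 1: set φ=27.68° → (κ,φ,ℓ)=(0.4163,27.68°,1.1444) → tip=(0.2369,0.1243,1.1016)
cmd 2: set κ=1.4187 → (κ,φ,ℓ)=(1.4187,27.68°,1.1444) → tip=(0.6571,0.3447,0.7039)
cmd 3: set ℓ=1.9154 → (κ,φ,ℓ)=(1.4187,27.68°,1.9154) → tip=(1.1931,0.6258,0.2901)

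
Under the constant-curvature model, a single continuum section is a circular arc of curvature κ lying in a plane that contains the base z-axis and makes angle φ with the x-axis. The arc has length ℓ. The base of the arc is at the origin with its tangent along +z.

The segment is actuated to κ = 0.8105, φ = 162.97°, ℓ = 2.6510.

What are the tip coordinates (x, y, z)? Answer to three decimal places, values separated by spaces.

θ = κ·ℓ = 0.8105 × 2.6510 = 2.14864 rad
ρ = (1 − cos θ)/κ = (1 − -0.54622)/0.8105 = 1.90773
z = sin θ / κ = 0.83764/0.8105 = 1.03349
x = ρ cos φ = 1.90773 × cos(162.97°) = -1.82408
y = ρ sin φ = 1.90773 × sin(162.97°) = 0.55872

-1.824 0.559 1.033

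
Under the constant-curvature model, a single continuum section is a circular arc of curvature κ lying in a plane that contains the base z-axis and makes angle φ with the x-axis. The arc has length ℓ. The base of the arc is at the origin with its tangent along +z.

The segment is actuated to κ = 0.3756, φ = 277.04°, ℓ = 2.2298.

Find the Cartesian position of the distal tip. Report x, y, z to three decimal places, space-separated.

θ = κ·ℓ = 0.3756 × 2.2298 = 0.83751 rad
ρ = (1 − cos θ)/κ = (1 − 0.66931)/0.3756 = 0.88042
z = sin θ / κ = 0.74298/0.3756 = 1.97812
x = ρ cos φ = 0.88042 × cos(277.04°) = 0.10791
y = ρ sin φ = 0.88042 × sin(277.04°) = -0.87379

0.108 -0.874 1.978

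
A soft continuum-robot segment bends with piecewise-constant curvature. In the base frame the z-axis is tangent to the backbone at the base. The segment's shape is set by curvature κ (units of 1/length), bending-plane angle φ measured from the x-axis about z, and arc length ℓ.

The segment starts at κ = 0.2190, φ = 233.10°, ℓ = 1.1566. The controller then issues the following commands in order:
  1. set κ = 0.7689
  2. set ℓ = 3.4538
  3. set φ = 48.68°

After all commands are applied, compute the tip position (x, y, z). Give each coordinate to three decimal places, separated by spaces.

1.618 1.840 0.607

initial: κ=0.2190, φ=233.10°, ℓ=1.1566
cmd 1: set κ=0.7689 → (κ,φ,ℓ)=(0.7689,233.10°,1.1566) → tip=(-0.2890,-0.3849,1.0101)
cmd 2: set ℓ=3.4538 → (κ,φ,ℓ)=(0.7689,233.10°,3.4538) → tip=(-1.4714,-1.9597,0.6074)
cmd 3: set φ=48.68° → (κ,φ,ℓ)=(0.7689,48.68°,3.4538) → tip=(1.6180,1.8404,0.6074)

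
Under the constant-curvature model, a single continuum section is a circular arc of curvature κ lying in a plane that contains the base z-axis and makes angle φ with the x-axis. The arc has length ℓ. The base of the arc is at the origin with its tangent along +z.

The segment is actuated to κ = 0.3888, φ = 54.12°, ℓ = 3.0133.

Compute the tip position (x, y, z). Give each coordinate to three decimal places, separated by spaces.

θ = κ·ℓ = 0.3888 × 3.0133 = 1.17157 rad
ρ = (1 − cos θ)/κ = (1 − 0.38870)/0.3888 = 1.57226
z = sin θ / κ = 0.92136/0.3888 = 2.36976
x = ρ cos φ = 1.57226 × cos(54.12°) = 0.92149
y = ρ sin φ = 1.57226 × sin(54.12°) = 1.27392

0.921 1.274 2.370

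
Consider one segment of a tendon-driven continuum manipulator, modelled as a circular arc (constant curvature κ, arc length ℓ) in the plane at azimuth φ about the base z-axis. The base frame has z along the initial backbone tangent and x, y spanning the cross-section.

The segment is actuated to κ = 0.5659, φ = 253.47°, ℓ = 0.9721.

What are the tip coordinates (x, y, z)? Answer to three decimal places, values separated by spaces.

θ = κ·ℓ = 0.5659 × 0.9721 = 0.55011 rad
ρ = (1 − cos θ)/κ = (1 − 0.85247)/0.5659 = 0.26071
z = sin θ / κ = 0.52278/0.5659 = 0.92381
x = ρ cos φ = 0.26071 × cos(253.47°) = -0.07418
y = ρ sin φ = 0.26071 × sin(253.47°) = -0.24993

-0.074 -0.250 0.924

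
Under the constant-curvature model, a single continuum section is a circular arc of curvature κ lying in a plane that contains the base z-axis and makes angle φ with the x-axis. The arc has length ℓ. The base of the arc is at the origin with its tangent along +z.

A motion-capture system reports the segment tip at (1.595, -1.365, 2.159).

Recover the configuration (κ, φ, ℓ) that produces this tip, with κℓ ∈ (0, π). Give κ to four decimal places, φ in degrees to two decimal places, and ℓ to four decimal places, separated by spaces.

0.4630 319.44 3.3322

ρ = √(x²+y²) = √(1.595² + -1.365²) = 2.09935
φ = atan2(y, x) mod 360° = atan2(-1.365, 1.595) = 319.4431°
|p|² = ρ² + z² = 2.09935² + 2.159² = 9.06853
κ = 2ρ / |p|² = 2×2.09935 / 9.06853 = 0.46300
θ = 2·atan2(ρ, z) = 2·atan2(2.09935, 2.159) = 1.54278 rad
ℓ = θ/κ = 1.54278/0.46300 = 3.33217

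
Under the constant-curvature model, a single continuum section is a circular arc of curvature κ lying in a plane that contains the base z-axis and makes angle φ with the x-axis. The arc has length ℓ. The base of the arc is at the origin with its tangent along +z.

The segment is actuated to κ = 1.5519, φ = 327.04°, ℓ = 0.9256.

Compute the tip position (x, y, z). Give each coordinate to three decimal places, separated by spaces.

0.468 -0.304 0.639

θ = κ·ℓ = 1.5519 × 0.9256 = 1.43644 rad
ρ = (1 − cos θ)/κ = (1 − 0.13395)/1.5519 = 0.55806
z = sin θ / κ = 0.99099/1.5519 = 0.63856
x = ρ cos φ = 0.55806 × cos(327.04°) = 0.46824
y = ρ sin φ = 0.55806 × sin(327.04°) = -0.30361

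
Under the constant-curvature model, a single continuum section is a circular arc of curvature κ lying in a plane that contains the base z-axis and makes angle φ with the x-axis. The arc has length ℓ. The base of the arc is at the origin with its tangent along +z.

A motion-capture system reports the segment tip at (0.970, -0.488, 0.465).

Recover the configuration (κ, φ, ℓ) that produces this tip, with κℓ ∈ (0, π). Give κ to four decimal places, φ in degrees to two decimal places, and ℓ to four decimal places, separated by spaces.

ρ = √(x²+y²) = √(0.970² + -0.488²) = 1.08584
φ = atan2(y, x) mod 360° = atan2(-0.488, 0.970) = 333.2934°
|p|² = ρ² + z² = 1.08584² + 0.465² = 1.39527
κ = 2ρ / |p|² = 2×1.08584 / 1.39527 = 1.55646
θ = 2·atan2(ρ, z) = 2·atan2(1.08584, 0.465) = 2.33237 rad
ℓ = θ/κ = 2.33237/1.55646 = 1.49851

1.5565 333.29 1.4985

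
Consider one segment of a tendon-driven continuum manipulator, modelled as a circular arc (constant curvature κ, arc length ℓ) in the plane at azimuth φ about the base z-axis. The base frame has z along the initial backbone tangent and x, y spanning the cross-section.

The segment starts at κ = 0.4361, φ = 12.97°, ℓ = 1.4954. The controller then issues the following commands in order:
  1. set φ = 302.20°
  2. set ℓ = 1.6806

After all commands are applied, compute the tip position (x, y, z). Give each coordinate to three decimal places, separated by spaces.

initial: κ=0.4361, φ=12.97°, ℓ=1.4954
cmd 1: set φ=302.20° → (κ,φ,ℓ)=(0.4361,302.20°,1.4954) → tip=(0.2508,-0.3982,1.3916)
cmd 2: set ℓ=1.6806 → (κ,φ,ℓ)=(0.4361,302.20°,1.6806) → tip=(0.3137,-0.4982,1.5341)

0.314 -0.498 1.534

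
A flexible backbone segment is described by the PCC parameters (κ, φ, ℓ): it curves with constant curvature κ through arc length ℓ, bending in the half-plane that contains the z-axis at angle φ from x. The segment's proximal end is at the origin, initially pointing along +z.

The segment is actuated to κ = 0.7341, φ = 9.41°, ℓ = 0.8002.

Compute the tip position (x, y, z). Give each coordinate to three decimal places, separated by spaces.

θ = κ·ℓ = 0.7341 × 0.8002 = 0.58743 rad
ρ = (1 − cos θ)/κ = (1 − 0.83237)/0.7341 = 0.22835
z = sin θ / κ = 0.55422/0.7341 = 0.75497
x = ρ cos φ = 0.22835 × cos(9.41°) = 0.22528
y = ρ sin φ = 0.22835 × sin(9.41°) = 0.03733

0.225 0.037 0.755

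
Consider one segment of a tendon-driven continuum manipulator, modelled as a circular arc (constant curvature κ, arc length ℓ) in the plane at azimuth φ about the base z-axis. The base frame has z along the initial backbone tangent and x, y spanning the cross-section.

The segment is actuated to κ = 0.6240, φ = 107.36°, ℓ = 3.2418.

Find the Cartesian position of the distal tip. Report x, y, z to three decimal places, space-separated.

θ = κ·ℓ = 0.6240 × 3.2418 = 2.02288 rad
ρ = (1 − cos θ)/κ = (1 − -0.43684)/0.6240 = 2.30263
z = sin θ / κ = 0.89954/0.6240 = 1.44157
x = ρ cos φ = 2.30263 × cos(107.36°) = -0.68705
y = ρ sin φ = 2.30263 × sin(107.36°) = 2.19775

-0.687 2.198 1.442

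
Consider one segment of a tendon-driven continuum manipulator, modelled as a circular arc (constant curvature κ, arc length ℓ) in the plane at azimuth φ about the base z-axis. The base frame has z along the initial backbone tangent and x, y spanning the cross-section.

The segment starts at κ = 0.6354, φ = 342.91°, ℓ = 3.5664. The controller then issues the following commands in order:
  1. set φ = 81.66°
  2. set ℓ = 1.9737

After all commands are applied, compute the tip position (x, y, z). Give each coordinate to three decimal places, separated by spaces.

initial: κ=0.6354, φ=342.91°, ℓ=3.5664
cmd 1: set φ=81.66° → (κ,φ,ℓ)=(0.6354,81.66°,3.5664) → tip=(0.3745,2.5547,1.2085)
cmd 2: set ℓ=1.9737 → (κ,φ,ℓ)=(0.6354,81.66°,1.9737) → tip=(0.1572,1.0722,1.4955)

0.157 1.072 1.496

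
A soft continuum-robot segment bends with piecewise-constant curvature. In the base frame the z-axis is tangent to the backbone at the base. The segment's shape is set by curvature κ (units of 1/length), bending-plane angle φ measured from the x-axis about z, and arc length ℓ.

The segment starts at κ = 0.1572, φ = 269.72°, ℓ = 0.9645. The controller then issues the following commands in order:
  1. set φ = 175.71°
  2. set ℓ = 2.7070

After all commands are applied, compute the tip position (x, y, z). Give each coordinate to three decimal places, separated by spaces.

initial: κ=0.1572, φ=269.72°, ℓ=0.9645
cmd 1: set φ=175.71° → (κ,φ,ℓ)=(0.1572,175.71°,0.9645) → tip=(-0.0728,0.0055,0.9608)
cmd 2: set ℓ=2.7070 → (κ,φ,ℓ)=(0.1572,175.71°,2.7070) → tip=(-0.5657,0.0424,2.6260)

-0.566 0.042 2.626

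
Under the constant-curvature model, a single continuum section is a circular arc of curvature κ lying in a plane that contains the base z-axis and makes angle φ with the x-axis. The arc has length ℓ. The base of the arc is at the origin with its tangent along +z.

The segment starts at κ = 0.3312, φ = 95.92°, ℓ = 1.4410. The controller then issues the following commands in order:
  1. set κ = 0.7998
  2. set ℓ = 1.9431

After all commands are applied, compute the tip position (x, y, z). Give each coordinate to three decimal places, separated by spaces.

initial: κ=0.3312, φ=95.92°, ℓ=1.4410
cmd 1: set κ=0.7998 → (κ,φ,ℓ)=(0.7998,95.92°,1.4410) → tip=(-0.0766,0.7385,1.1425)
cmd 2: set ℓ=1.9431 → (κ,φ,ℓ)=(0.7998,95.92°,1.9431) → tip=(-0.1268,1.2229,1.2501)

-0.127 1.223 1.250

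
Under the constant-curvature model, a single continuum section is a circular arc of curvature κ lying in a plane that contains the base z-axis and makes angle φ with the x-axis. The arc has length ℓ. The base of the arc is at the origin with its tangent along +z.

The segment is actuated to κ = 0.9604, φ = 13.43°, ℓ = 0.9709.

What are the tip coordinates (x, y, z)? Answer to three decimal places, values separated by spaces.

θ = κ·ℓ = 0.9604 × 0.9709 = 0.93245 rad
ρ = (1 − cos θ)/κ = (1 − 0.59587)/0.9604 = 0.42080
z = sin θ / κ = 0.80308/0.9604 = 0.83620
x = ρ cos φ = 0.42080 × cos(13.43°) = 0.40929
y = ρ sin φ = 0.42080 × sin(13.43°) = 0.09773

0.409 0.098 0.836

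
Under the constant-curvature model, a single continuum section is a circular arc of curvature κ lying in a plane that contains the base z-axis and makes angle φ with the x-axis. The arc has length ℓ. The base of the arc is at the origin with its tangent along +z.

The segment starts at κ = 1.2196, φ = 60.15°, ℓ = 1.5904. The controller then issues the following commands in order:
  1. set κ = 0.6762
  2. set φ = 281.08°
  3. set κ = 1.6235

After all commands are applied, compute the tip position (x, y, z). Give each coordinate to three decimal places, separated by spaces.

initial: κ=1.2196, φ=60.15°, ℓ=1.5904
cmd 1: set κ=0.6762 → (κ,φ,ℓ)=(0.6762,60.15°,1.5904) → tip=(0.3862,0.6729,1.3011)
cmd 2: set φ=281.08° → (κ,φ,ℓ)=(0.6762,281.08°,1.5904) → tip=(0.1491,-0.7614,1.3011)
cmd 3: set κ=1.6235 → (κ,φ,ℓ)=(1.6235,281.08°,1.5904) → tip=(0.2187,-1.1167,0.3270)

0.219 -1.117 0.327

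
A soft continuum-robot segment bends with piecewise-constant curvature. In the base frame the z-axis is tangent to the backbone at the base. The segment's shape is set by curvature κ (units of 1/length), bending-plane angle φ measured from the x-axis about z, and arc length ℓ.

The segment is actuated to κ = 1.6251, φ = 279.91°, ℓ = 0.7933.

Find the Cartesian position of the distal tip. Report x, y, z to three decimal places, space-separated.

0.076 -0.438 0.591

θ = κ·ℓ = 1.6251 × 0.7933 = 1.28919 rad
ρ = (1 − cos θ)/κ = (1 − 0.27790)/1.6251 = 0.44434
z = sin θ / κ = 0.96061/1.6251 = 0.59111
x = ρ cos φ = 0.44434 × cos(279.91°) = 0.07647
y = ρ sin φ = 0.44434 × sin(279.91°) = -0.43771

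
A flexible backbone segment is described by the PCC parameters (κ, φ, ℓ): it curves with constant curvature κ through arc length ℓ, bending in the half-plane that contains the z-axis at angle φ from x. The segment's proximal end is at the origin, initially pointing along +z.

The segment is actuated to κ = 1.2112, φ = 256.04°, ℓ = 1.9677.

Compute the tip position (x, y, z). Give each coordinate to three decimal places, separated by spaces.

θ = κ·ℓ = 1.2112 × 1.9677 = 2.38328 rad
ρ = (1 − cos θ)/κ = (1 − -0.72600)/1.2112 = 1.42503
z = sin θ / κ = 0.68770/1.2112 = 0.56778
x = ρ cos φ = 1.42503 × cos(256.04°) = -0.34378
y = ρ sin φ = 1.42503 × sin(256.04°) = -1.38294

-0.344 -1.383 0.568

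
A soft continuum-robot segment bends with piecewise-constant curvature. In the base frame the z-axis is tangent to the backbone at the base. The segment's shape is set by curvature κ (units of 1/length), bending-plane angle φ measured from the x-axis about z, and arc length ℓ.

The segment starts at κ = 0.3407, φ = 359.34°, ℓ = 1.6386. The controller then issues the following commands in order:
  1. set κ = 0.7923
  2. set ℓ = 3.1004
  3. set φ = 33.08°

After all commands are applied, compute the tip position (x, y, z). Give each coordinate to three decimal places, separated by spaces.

1.876 1.222 0.799

initial: κ=0.3407, φ=359.34°, ℓ=1.6386
cmd 1: set κ=0.7923 → (κ,φ,ℓ)=(0.7923,359.34°,1.6386) → tip=(0.9224,-0.0106,1.2156)
cmd 2: set ℓ=3.1004 → (κ,φ,ℓ)=(0.7923,359.34°,3.1004) → tip=(2.2393,-0.0258,0.7987)
cmd 3: set φ=33.08° → (κ,φ,ℓ)=(0.7923,33.08°,3.1004) → tip=(1.8765,1.2223,0.7987)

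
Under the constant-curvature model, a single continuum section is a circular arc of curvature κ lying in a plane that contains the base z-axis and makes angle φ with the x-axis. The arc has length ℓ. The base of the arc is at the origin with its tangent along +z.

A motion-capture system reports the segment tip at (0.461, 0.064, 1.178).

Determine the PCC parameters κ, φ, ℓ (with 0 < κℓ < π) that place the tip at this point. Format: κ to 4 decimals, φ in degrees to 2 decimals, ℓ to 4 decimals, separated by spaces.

ρ = √(x²+y²) = √(0.461² + 0.064²) = 0.46542
φ = atan2(y, x) mod 360° = atan2(0.064, 0.461) = 7.9038°
|p|² = ρ² + z² = 0.46542² + 1.178² = 1.60430
κ = 2ρ / |p|² = 2×0.46542 / 1.60430 = 0.58022
θ = 2·atan2(ρ, z) = 2·atan2(0.46542, 1.178) = 0.75254 rad
ℓ = θ/κ = 0.75254/0.58022 = 1.29700

0.5802 7.90 1.2970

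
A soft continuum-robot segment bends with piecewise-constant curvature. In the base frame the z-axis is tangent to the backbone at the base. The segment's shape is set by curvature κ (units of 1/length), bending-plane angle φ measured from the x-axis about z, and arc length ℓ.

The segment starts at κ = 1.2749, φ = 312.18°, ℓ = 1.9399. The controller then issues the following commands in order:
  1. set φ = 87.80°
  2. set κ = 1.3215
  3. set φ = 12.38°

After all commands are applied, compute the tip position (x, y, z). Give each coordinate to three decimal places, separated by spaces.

1.358 0.298 0.413

initial: κ=1.2749, φ=312.18°, ℓ=1.9399
cmd 1: set φ=87.80° → (κ,φ,ℓ)=(1.2749,87.80°,1.9399) → tip=(0.0537,1.3989,0.4861)
cmd 2: set κ=1.3215 → (κ,φ,ℓ)=(1.3215,87.80°,1.9399) → tip=(0.0534,1.3895,0.4134)
cmd 3: set φ=12.38° → (κ,φ,ℓ)=(1.3215,12.38°,1.9399) → tip=(1.3582,0.2981,0.4134)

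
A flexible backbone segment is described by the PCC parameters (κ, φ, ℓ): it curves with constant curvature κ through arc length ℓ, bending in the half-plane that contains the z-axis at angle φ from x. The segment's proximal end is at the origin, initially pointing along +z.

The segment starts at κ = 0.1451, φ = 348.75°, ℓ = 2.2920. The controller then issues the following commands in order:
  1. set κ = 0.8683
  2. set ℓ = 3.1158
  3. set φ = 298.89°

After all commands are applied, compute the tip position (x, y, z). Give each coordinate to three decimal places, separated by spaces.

1.061 -1.922 0.487

initial: κ=0.1451, φ=348.75°, ℓ=2.2920
cmd 1: set κ=0.8683 → (κ,φ,ℓ)=(0.8683,348.75°,2.2920) → tip=(1.5895,-0.3162,1.0519)
cmd 2: set ℓ=3.1158 → (κ,φ,ℓ)=(0.8683,348.75°,3.1158) → tip=(2.1534,-0.4283,0.4865)
cmd 3: set φ=298.89° → (κ,φ,ℓ)=(0.8683,298.89°,3.1158) → tip=(1.0607,-1.9223,0.4865)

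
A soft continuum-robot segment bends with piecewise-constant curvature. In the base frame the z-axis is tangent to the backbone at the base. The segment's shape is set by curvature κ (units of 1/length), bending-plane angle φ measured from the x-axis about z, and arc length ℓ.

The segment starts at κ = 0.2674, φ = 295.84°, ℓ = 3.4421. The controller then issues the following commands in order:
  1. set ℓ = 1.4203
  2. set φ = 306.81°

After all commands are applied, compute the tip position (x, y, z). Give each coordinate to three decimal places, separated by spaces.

0.160 -0.213 1.386

initial: κ=0.2674, φ=295.84°, ℓ=3.4421
cmd 1: set ℓ=1.4203 → (κ,φ,ℓ)=(0.2674,295.84°,1.4203) → tip=(0.1161,-0.2398,1.3864)
cmd 2: set φ=306.81° → (κ,φ,ℓ)=(0.2674,306.81°,1.4203) → tip=(0.1597,-0.2134,1.3864)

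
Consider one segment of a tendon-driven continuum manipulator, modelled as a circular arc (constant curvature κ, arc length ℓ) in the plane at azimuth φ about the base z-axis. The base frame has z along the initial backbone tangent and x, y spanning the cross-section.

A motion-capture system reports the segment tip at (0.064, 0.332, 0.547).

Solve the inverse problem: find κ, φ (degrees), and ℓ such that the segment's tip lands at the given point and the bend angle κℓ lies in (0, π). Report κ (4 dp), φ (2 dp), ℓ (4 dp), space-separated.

ρ = √(x²+y²) = √(0.064² + 0.332²) = 0.33811
φ = atan2(y, x) mod 360° = atan2(0.332, 0.064) = 79.0889°
|p|² = ρ² + z² = 0.33811² + 0.547² = 0.41353
κ = 2ρ / |p|² = 2×0.33811 / 0.41353 = 1.63525
θ = 2·atan2(ρ, z) = 2·atan2(0.33811, 0.547) = 1.10728 rad
ℓ = θ/κ = 1.10728/1.63525 = 0.67713

1.6353 79.09 0.6771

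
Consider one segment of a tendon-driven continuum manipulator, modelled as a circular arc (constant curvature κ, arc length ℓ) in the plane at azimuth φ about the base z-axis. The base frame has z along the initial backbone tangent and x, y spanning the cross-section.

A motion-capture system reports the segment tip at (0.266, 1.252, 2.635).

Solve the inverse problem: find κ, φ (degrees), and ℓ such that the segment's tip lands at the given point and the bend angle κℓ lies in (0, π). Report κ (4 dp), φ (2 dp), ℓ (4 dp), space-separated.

0.2983 78.01 3.0317

ρ = √(x²+y²) = √(0.266² + 1.252²) = 1.27995
φ = atan2(y, x) mod 360° = atan2(1.252, 0.266) = 78.0053°
|p|² = ρ² + z² = 1.27995² + 2.635² = 8.58148
κ = 2ρ / |p|² = 2×1.27995 / 8.58148 = 0.29830
θ = 2·atan2(ρ, z) = 2·atan2(1.27995, 2.635) = 0.90436 rad
ℓ = θ/κ = 0.90436/0.29830 = 3.03168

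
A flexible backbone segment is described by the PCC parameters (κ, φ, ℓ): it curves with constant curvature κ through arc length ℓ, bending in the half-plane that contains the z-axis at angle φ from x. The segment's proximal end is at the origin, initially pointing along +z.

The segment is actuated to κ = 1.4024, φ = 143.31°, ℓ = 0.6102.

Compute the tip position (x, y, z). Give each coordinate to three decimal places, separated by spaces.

-0.197 0.147 0.538

θ = κ·ℓ = 1.4024 × 0.6102 = 0.85574 rad
ρ = (1 − cos θ)/κ = (1 − 0.65566)/1.4024 = 0.24554
z = sin θ / κ = 0.75506/1.4024 = 0.53841
x = ρ cos φ = 0.24554 × cos(143.31°) = -0.19689
y = ρ sin φ = 0.24554 × sin(143.31°) = 0.14671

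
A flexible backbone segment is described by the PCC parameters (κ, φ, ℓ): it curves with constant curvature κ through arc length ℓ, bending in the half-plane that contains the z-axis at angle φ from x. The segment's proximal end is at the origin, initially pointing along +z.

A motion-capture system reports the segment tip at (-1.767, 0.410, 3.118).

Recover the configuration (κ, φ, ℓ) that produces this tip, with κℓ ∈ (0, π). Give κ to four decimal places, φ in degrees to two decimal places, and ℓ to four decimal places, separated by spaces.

0.2788 166.94 3.7797

ρ = √(x²+y²) = √(-1.767² + 0.410²) = 1.81394
φ = atan2(y, x) mod 360° = atan2(0.410, -1.767) = 166.9367°
|p|² = ρ² + z² = 1.81394² + 3.118² = 13.01231
κ = 2ρ / |p|² = 2×1.81394 / 13.01231 = 0.27880
θ = 2·atan2(ρ, z) = 2·atan2(1.81394, 3.118) = 1.05381 rad
ℓ = θ/κ = 1.05381/0.27880 = 3.77974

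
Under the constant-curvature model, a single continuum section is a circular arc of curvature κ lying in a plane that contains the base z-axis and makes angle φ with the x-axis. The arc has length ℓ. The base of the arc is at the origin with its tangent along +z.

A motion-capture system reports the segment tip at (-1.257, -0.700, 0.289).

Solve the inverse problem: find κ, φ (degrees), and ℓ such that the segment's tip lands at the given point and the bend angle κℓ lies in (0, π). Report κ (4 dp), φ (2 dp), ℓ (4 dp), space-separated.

1.3362 209.11 2.0545

ρ = √(x²+y²) = √(-1.257² + -0.700²) = 1.43877
φ = atan2(y, x) mod 360° = atan2(-0.700, -1.257) = 209.1126°
|p|² = ρ² + z² = 1.43877² + 0.289² = 2.15357
κ = 2ρ / |p|² = 2×1.43877 / 2.15357 = 1.33617
θ = 2·atan2(ρ, z) = 2·atan2(1.43877, 0.289) = 2.74514 rad
ℓ = θ/κ = 2.74514/1.33617 = 2.05448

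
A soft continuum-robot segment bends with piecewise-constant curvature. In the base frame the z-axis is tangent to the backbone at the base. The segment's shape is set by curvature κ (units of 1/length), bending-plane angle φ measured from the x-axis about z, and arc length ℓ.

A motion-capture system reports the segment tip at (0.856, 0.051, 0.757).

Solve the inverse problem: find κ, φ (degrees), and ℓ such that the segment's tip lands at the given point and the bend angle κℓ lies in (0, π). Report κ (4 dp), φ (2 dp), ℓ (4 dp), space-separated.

ρ = √(x²+y²) = √(0.856² + 0.051²) = 0.85752
φ = atan2(y, x) mod 360° = atan2(0.051, 0.856) = 3.4096°
|p|² = ρ² + z² = 0.85752² + 0.757² = 1.30839
κ = 2ρ / |p|² = 2×0.85752 / 1.30839 = 1.31080
θ = 2·atan2(ρ, z) = 2·atan2(0.85752, 0.757) = 1.69515 rad
ℓ = θ/κ = 1.69515/1.31080 = 1.29322

1.3108 3.41 1.2932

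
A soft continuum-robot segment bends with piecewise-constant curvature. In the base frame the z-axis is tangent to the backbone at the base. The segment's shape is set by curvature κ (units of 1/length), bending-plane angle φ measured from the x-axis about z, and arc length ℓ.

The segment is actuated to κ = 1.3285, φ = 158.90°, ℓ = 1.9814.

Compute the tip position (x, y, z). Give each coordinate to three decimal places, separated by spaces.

θ = κ·ℓ = 1.3285 × 1.9814 = 2.63229 rad
ρ = (1 − cos θ)/κ = (1 − -0.87308)/1.3285 = 1.40992
z = sin θ / κ = 0.48757/1.3285 = 0.36701
x = ρ cos φ = 1.40992 × cos(158.90°) = -1.31539
y = ρ sin φ = 1.40992 × sin(158.90°) = 0.50757

-1.315 0.508 0.367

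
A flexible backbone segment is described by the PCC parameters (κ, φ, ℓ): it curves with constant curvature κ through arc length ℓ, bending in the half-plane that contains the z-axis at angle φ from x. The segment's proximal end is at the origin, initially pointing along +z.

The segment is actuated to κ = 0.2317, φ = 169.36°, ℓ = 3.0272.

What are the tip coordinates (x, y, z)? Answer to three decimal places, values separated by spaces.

θ = κ·ℓ = 0.2317 × 3.0272 = 0.70140 rad
ρ = (1 − cos θ)/κ = (1 − 0.76394)/0.2317 = 1.01883
z = sin θ / κ = 0.64529/0.2317 = 2.78502
x = ρ cos φ = 1.01883 × cos(169.36°) = -1.00131
y = ρ sin φ = 1.01883 × sin(169.36°) = 0.18811

-1.001 0.188 2.785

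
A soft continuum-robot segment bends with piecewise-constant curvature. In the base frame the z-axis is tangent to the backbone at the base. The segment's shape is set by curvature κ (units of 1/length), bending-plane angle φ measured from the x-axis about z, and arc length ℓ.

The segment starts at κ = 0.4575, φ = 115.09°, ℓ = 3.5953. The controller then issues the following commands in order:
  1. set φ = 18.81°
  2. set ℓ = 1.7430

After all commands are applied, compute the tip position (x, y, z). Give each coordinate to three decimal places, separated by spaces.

initial: κ=0.4575, φ=115.09°, ℓ=3.5953
cmd 1: set φ=18.81° → (κ,φ,ℓ)=(0.4575,18.81°,3.5953) → tip=(2.2221,0.7569,2.1798)
cmd 2: set ℓ=1.7430 → (κ,φ,ℓ)=(0.4575,18.81°,1.7430) → tip=(0.6237,0.2124,1.5641)

0.624 0.212 1.564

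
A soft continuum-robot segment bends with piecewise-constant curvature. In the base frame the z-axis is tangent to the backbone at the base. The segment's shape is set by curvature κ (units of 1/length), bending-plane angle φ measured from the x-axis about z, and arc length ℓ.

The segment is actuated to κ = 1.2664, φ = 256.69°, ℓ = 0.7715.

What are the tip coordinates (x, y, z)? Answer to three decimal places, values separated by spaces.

-0.080 -0.339 0.654

θ = κ·ℓ = 1.2664 × 0.7715 = 0.97703 rad
ρ = (1 − cos θ)/κ = (1 − 0.55949)/1.2664 = 0.34785
z = sin θ / κ = 0.82884/1.2664 = 0.65448
x = ρ cos φ = 0.34785 × cos(256.69°) = -0.08008
y = ρ sin φ = 0.34785 × sin(256.69°) = -0.33850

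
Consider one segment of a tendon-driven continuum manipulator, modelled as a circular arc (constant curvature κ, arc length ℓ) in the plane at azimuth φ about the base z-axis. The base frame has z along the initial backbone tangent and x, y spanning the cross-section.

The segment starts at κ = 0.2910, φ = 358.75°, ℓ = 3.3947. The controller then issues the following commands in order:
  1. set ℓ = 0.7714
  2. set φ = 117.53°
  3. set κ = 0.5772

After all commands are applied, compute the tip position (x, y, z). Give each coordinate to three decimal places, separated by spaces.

initial: κ=0.2910, φ=358.75°, ℓ=3.3947
cmd 1: set ℓ=0.7714 → (κ,φ,ℓ)=(0.2910,358.75°,0.7714) → tip=(0.0862,-0.0019,0.7649)
cmd 2: set φ=117.53° → (κ,φ,ℓ)=(0.2910,117.53°,0.7714) → tip=(-0.0399,0.0765,0.7649)
cmd 3: set κ=0.5772 → (κ,φ,ℓ)=(0.5772,117.53°,0.7714) → tip=(-0.0781,0.1498,0.7462)

-0.078 0.150 0.746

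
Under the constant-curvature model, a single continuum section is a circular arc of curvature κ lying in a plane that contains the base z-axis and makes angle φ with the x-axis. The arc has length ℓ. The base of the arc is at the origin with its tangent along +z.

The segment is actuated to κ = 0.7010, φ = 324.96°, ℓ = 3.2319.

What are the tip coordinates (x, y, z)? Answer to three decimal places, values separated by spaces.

1.916 -1.343 1.096

θ = κ·ℓ = 0.7010 × 3.2319 = 2.26556 rad
ρ = (1 − cos θ)/κ = (1 − -0.64021)/0.7010 = 2.33981
z = sin θ / κ = 0.76820/0.7010 = 1.09587
x = ρ cos φ = 2.33981 × cos(324.96°) = 1.91572
y = ρ sin φ = 2.33981 × sin(324.96°) = -1.34340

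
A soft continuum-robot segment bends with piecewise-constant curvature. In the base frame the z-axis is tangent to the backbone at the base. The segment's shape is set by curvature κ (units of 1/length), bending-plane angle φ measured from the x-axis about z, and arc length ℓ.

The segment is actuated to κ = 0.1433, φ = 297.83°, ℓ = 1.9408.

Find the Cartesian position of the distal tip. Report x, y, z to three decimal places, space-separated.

0.125 -0.237 1.916

θ = κ·ℓ = 0.1433 × 1.9408 = 0.27812 rad
ρ = (1 − cos θ)/κ = (1 − 0.96157)/0.1433 = 0.26815
z = sin θ / κ = 0.27455/0.1433 = 1.91588
x = ρ cos φ = 0.26815 × cos(297.83°) = 0.12519
y = ρ sin φ = 0.26815 × sin(297.83°) = -0.23713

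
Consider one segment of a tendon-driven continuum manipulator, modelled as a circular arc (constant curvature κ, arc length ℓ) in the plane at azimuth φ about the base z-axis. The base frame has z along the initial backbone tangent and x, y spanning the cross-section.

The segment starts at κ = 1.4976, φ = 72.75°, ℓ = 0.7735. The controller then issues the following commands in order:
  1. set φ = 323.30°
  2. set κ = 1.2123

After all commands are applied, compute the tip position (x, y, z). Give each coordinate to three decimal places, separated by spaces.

initial: κ=1.4976, φ=72.75°, ℓ=0.7735
cmd 1: set φ=323.30° → (κ,φ,ℓ)=(1.4976,323.30°,0.7735) → tip=(0.3208,-0.2391,0.6118)
cmd 2: set κ=1.2123 → (κ,φ,ℓ)=(1.2123,323.30°,0.7735) → tip=(0.2701,-0.2013,0.6650)

0.270 -0.201 0.665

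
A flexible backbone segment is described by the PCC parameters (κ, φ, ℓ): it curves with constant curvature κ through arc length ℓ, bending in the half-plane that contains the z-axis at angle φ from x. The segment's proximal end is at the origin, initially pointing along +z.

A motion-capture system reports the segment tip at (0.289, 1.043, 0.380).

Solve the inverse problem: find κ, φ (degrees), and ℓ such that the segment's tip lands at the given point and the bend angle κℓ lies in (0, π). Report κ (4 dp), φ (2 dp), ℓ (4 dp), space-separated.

ρ = √(x²+y²) = √(0.289² + 1.043²) = 1.08230
φ = atan2(y, x) mod 360° = atan2(1.043, 0.289) = 74.5127°
|p|² = ρ² + z² = 1.08230² + 0.380² = 1.31577
κ = 2ρ / |p|² = 2×1.08230 / 1.31577 = 1.64512
θ = 2·atan2(ρ, z) = 2·atan2(1.08230, 0.380) = 2.46628 rad
ℓ = θ/κ = 2.46628/1.64512 = 1.49915

1.6451 74.51 1.4991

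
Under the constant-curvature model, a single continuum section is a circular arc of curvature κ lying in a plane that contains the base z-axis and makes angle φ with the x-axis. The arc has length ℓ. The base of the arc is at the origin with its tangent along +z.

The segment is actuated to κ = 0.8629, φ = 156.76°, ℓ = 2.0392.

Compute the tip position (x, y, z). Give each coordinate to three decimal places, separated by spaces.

θ = κ·ℓ = 0.8629 × 2.0392 = 1.75963 rad
ρ = (1 − cos θ)/κ = (1 − -0.18771)/0.8629 = 1.37642
z = sin θ / κ = 0.98222/0.8629 = 1.13828
x = ρ cos φ = 1.37642 × cos(156.76°) = -1.26473
y = ρ sin φ = 1.37642 × sin(156.76°) = 0.54311

-1.265 0.543 1.138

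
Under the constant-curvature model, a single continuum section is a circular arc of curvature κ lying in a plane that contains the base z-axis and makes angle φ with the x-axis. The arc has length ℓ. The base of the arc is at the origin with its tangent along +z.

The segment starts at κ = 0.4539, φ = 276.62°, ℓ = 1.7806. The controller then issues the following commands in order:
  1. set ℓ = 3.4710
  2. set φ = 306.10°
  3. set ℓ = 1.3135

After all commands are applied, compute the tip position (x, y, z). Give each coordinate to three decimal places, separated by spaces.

initial: κ=0.4539, φ=276.62°, ℓ=1.7806
cmd 1: set ℓ=3.4710 → (κ,φ,ℓ)=(0.4539,276.62°,3.4710) → tip=(0.2552,-2.1987,2.2031)
cmd 2: set φ=306.10° → (κ,φ,ℓ)=(0.4539,306.10°,3.4710) → tip=(1.3042,-1.7885,2.2031)
cmd 3: set ℓ=1.3135 → (κ,φ,ℓ)=(0.4539,306.10°,1.3135) → tip=(0.2239,-0.3071,1.2371)

0.224 -0.307 1.237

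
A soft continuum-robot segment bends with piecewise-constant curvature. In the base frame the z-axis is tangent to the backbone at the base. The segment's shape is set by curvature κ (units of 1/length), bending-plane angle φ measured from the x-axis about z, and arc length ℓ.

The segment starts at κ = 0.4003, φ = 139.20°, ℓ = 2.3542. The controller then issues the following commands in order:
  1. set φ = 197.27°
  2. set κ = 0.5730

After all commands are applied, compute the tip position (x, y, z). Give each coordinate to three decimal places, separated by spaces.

-1.300 -0.404 1.702

initial: κ=0.4003, φ=139.20°, ℓ=2.3542
cmd 1: set φ=197.27° → (κ,φ,ℓ)=(0.4003,197.27°,2.3542) → tip=(-0.9832,-0.3057,2.0209)
cmd 2: set κ=0.5730 → (κ,φ,ℓ)=(0.5730,197.27°,2.3542) → tip=(-1.2998,-0.4041,1.7024)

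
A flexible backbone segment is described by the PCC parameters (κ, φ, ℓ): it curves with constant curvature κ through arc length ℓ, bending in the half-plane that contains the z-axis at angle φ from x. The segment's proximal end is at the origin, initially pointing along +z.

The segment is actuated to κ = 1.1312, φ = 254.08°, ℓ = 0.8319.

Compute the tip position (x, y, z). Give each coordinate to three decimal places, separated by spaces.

-0.100 -0.349 0.714

θ = κ·ℓ = 1.1312 × 0.8319 = 0.94105 rad
ρ = (1 − cos θ)/κ = (1 − 0.58894)/1.1312 = 0.36338
z = sin θ / κ = 0.80817/1.1312 = 0.71444
x = ρ cos φ = 0.36338 × cos(254.08°) = -0.09967
y = ρ sin φ = 0.36338 × sin(254.08°) = -0.34944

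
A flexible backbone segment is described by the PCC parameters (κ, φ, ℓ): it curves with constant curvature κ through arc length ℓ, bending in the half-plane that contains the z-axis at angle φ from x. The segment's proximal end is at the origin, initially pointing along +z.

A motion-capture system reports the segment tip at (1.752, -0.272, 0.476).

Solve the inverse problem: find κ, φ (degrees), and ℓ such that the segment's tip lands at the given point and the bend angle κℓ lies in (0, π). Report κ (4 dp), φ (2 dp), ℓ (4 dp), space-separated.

1.0522 351.18 2.4872

ρ = √(x²+y²) = √(1.752² + -0.272²) = 1.77299
φ = atan2(y, x) mod 360° = atan2(-0.272, 1.752) = 351.1752°
|p|² = ρ² + z² = 1.77299² + 0.476² = 3.37006
κ = 2ρ / |p|² = 2×1.77299 / 3.37006 = 1.05220
θ = 2·atan2(ρ, z) = 2·atan2(1.77299, 0.476) = 2.61702 rad
ℓ = θ/κ = 2.61702/1.05220 = 2.48719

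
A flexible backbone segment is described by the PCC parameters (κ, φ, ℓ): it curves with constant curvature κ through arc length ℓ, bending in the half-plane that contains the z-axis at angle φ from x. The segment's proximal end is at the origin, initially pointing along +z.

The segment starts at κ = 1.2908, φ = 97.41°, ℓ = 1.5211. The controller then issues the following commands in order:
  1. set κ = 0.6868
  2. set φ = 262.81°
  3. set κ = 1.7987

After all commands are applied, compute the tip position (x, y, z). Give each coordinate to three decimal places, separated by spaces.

-0.134 -1.058 0.219

initial: κ=1.2908, φ=97.41°, ℓ=1.5211
cmd 1: set κ=0.6868 → (κ,φ,ℓ)=(0.6868,97.41°,1.5211) → tip=(-0.0935,0.7188,1.2591)
cmd 2: set φ=262.81° → (κ,φ,ℓ)=(0.6868,262.81°,1.5211) → tip=(-0.0907,-0.7192,1.2591)
cmd 3: set κ=1.7987 → (κ,φ,ℓ)=(1.7987,262.81°,1.5211) → tip=(-0.1335,-1.0584,0.2194)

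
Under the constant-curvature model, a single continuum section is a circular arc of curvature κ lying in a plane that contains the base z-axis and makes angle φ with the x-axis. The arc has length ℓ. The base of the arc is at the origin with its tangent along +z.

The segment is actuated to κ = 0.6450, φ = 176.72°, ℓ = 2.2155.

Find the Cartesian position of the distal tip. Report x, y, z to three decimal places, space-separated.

θ = κ·ℓ = 0.6450 × 2.2155 = 1.42900 rad
ρ = (1 − cos θ)/κ = (1 − 0.14132)/0.6450 = 1.33128
z = sin θ / κ = 0.98996/0.6450 = 1.53483
x = ρ cos φ = 1.33128 × cos(176.72°) = -1.32910
y = ρ sin φ = 1.33128 × sin(176.72°) = 0.07617

-1.329 0.076 1.535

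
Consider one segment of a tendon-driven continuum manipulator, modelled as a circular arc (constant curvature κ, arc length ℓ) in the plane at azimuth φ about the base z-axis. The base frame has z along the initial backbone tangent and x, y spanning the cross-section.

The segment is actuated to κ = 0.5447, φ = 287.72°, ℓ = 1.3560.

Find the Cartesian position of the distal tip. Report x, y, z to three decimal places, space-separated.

0.146 -0.456 1.236

θ = κ·ℓ = 0.5447 × 1.3560 = 0.73861 rad
ρ = (1 − cos θ)/κ = (1 − 0.73940)/0.5447 = 0.47842
z = sin θ / κ = 0.67326/0.5447 = 1.23603
x = ρ cos φ = 0.47842 × cos(287.72°) = 0.14562
y = ρ sin φ = 0.47842 × sin(287.72°) = -0.45572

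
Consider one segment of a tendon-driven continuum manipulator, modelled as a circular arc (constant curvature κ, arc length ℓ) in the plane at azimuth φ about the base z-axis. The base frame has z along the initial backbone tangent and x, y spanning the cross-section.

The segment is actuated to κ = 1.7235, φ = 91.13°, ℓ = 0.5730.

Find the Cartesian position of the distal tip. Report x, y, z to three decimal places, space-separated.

-0.005 0.261 0.484

θ = κ·ℓ = 1.7235 × 0.5730 = 0.98757 rad
ρ = (1 − cos θ)/κ = (1 − 0.55072)/1.7235 = 0.26068
z = sin θ / κ = 0.83469/1.7235 = 0.48430
x = ρ cos φ = 0.26068 × cos(91.13°) = -0.00514
y = ρ sin φ = 0.26068 × sin(91.13°) = 0.26063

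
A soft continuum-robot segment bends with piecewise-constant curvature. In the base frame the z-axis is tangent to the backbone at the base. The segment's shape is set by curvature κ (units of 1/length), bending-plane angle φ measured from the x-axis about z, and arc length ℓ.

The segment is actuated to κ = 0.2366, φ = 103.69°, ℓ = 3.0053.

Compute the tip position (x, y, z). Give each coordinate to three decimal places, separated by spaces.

-0.242 0.995 2.758

θ = κ·ℓ = 0.2366 × 3.0053 = 0.71105 rad
ρ = (1 − cos θ)/κ = (1 − 0.75767)/0.2366 = 1.02420
z = sin θ / κ = 0.65263/0.2366 = 2.75838
x = ρ cos φ = 1.02420 × cos(103.69°) = -0.24240
y = ρ sin φ = 1.02420 × sin(103.69°) = 0.99510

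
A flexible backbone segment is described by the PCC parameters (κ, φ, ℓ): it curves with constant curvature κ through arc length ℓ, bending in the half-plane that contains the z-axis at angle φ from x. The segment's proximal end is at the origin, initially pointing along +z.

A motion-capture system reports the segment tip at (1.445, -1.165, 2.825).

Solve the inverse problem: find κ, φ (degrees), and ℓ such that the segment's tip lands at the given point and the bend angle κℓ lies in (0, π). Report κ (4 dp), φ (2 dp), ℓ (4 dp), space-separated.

0.3249 321.12 3.5784

ρ = √(x²+y²) = √(1.445² + -1.165²) = 1.85614
φ = atan2(y, x) mod 360° = atan2(-1.165, 1.445) = 321.1233°
|p|² = ρ² + z² = 1.85614² + 2.825² = 11.42588
κ = 2ρ / |p|² = 2×1.85614 / 11.42588 = 0.32490
θ = 2·atan2(ρ, z) = 2·atan2(1.85614, 2.825) = 1.16262 rad
ℓ = θ/κ = 1.16262/0.32490 = 3.57837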